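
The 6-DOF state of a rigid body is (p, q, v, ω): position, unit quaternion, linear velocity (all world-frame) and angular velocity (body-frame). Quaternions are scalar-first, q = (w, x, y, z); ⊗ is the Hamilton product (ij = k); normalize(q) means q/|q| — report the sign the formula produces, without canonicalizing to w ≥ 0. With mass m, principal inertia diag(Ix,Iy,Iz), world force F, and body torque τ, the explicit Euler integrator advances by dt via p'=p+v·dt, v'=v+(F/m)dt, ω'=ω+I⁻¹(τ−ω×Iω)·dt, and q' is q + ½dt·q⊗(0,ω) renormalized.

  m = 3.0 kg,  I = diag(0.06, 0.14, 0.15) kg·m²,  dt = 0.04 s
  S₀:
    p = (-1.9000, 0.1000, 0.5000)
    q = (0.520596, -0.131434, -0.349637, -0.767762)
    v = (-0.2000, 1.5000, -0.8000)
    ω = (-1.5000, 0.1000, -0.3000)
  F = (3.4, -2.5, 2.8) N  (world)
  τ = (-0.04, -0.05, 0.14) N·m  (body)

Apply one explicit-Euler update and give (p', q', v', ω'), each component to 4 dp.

p' = (-1.9080, 0.1600, 0.4680)
q' = (0.5125, -0.1434, -0.3262, -0.7813)
v' = (-0.1547, 1.4667, -0.7627)
ω' = (-1.5265, 0.0973, -0.2595)

gyro term ω×Iω = (-0.0003, -0.0405, -0.0120)
angular accel α = (-0.6617, -0.0679, 1.0133)
ω' = ω + α·dt = (-1.5265, 0.0973, -0.2595)
Hamilton product q⊗(0,ω) = (-0.3925159, -0.5992267, 1.1642724, -0.6937777)
q + ½dt·q⊗(0,ω), renormalized = (0.5125, -0.1434, -0.3262, -0.7813)
new position p' = (-1.9080, 0.1600, 0.4680)
new velocity v' = (-0.1547, 1.4667, -0.7627)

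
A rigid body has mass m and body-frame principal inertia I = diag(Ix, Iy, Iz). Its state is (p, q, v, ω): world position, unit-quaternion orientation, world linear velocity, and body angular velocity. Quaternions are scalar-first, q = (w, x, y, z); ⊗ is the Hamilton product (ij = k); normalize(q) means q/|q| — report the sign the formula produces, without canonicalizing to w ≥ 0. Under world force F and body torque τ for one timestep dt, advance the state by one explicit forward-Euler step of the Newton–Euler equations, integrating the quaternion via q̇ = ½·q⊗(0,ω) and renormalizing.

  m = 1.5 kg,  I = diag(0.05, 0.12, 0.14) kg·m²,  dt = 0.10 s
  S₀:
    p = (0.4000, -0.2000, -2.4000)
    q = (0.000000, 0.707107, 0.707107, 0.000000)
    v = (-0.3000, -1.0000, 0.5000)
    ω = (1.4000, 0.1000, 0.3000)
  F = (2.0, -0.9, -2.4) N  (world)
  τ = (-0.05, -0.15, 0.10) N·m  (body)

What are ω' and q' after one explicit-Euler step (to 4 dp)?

ω' = (1.2988, 0.0065, 0.3644)
q' = (-0.0529, 0.7159, 0.6947, -0.0458)

ω×(Iω) gyroscopic = (0.0006, -0.0378, 0.0098)
angular accel α = (-1.0120, -0.9350, 0.6443)
new body rate ω' = (1.2988, 0.0065, 0.3644)
q⊗(0,ω) = (-1.0606605, 0.2121321, -0.2121321, -0.9192391)
q + ½dt·q⊗(0,ω), renormalized = (-0.0529, 0.7159, 0.6947, -0.0458)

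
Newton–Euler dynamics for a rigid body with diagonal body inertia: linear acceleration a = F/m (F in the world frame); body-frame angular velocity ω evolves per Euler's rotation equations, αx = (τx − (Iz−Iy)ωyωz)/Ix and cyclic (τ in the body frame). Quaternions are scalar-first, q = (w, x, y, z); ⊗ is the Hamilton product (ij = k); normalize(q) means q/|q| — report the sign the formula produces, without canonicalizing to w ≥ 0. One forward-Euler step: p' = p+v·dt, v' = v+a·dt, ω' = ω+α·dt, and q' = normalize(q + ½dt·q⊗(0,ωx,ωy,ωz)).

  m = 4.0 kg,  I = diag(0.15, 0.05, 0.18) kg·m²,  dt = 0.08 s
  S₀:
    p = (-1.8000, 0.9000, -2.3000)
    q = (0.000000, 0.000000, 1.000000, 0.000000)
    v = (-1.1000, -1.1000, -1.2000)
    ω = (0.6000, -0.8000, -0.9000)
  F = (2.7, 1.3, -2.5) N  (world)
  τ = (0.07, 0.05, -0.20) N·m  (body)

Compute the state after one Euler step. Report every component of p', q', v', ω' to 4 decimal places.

a = F/m = (0.6750, 0.3250, -0.6250)
new position p' = (-1.8880, 0.8120, -2.3960)
v' = v + a·dt = (-1.0460, -1.0740, -1.2500)
(τ − ω×Iω)/I = (-0.1573, 0.6760, -1.3778)
new body rate ω' = (0.5874, -0.7459, -1.0102)
Hamilton product q⊗(0,ω) = (0.8000000, -0.9000000, 0.0000000, -0.6000000)
q' = normalize(q + ½dt·q⊗(0,ω)) = (0.0320, -0.0359, 0.9986, -0.0240)

p' = (-1.8880, 0.8120, -2.3960)
q' = (0.0320, -0.0359, 0.9986, -0.0240)
v' = (-1.0460, -1.0740, -1.2500)
ω' = (0.5874, -0.7459, -1.0102)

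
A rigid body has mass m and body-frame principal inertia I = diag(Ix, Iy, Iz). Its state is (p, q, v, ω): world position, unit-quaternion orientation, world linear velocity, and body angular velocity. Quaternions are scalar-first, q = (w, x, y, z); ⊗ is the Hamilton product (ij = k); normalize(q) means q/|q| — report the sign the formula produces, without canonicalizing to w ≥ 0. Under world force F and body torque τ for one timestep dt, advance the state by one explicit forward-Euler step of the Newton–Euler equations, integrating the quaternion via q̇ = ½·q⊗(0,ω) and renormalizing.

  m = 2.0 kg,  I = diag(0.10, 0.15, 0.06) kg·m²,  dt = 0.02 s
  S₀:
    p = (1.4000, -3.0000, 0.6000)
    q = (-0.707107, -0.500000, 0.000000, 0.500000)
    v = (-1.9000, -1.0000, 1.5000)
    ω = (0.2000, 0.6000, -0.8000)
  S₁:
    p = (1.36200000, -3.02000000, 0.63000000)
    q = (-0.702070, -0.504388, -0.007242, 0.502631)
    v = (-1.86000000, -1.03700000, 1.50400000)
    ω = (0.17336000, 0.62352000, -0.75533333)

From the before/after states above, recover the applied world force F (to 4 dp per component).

F = (4.0000, -3.7000, 0.4000)

velocity change Δv = (0.04000000, -0.03700000, 0.00400000)
m·(v₁−v₀)/dt = (4.0000, -3.7000, 0.4000)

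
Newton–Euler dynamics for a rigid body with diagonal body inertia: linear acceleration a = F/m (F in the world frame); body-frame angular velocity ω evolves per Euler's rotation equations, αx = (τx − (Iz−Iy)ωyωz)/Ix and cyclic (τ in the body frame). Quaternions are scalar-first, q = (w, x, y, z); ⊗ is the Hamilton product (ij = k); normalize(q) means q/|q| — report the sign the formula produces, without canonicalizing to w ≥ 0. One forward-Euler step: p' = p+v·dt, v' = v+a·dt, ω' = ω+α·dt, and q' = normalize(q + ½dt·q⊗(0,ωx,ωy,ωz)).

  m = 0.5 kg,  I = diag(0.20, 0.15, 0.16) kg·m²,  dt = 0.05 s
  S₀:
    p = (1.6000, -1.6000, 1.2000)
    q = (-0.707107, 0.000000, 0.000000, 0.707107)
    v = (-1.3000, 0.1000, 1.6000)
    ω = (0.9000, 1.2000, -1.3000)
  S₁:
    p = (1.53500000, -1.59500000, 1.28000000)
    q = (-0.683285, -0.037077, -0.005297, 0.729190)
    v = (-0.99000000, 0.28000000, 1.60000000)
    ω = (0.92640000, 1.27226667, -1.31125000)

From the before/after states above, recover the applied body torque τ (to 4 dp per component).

τ = (0.0900, 0.1700, -0.0900)

ω₁ − ω₀ = (0.02640000, 0.07226667, -0.01125000)
applied torque τ = (0.0900, 0.1700, -0.0900)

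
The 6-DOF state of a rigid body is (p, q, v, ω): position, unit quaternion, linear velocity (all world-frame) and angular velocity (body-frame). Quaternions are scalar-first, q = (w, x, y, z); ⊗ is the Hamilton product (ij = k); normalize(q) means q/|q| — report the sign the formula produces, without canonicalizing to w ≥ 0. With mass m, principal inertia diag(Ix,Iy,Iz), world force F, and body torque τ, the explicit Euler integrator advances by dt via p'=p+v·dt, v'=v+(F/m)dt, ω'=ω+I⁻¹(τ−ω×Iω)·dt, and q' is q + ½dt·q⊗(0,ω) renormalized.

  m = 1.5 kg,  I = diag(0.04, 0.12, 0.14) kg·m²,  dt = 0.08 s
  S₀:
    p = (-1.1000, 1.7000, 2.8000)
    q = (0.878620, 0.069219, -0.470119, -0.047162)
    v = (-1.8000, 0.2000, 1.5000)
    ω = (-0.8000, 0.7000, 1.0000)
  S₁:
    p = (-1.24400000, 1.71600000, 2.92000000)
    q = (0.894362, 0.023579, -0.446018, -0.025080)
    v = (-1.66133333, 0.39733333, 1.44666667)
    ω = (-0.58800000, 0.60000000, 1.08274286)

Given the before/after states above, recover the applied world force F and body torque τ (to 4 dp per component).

F = (2.6000, 3.7000, -1.0000)
τ = (0.1200, -0.0700, 0.1000)

Δv = v₁−v₀ = (0.13866667, 0.19733333, -0.05333333)
m·(v₁−v₀)/dt = (2.6000, 3.7000, -1.0000)
Δω = ω₁−ω₀ = (0.21200000, -0.10000000, 0.08274286)
applied torque τ = (0.1200, -0.0700, 0.1000)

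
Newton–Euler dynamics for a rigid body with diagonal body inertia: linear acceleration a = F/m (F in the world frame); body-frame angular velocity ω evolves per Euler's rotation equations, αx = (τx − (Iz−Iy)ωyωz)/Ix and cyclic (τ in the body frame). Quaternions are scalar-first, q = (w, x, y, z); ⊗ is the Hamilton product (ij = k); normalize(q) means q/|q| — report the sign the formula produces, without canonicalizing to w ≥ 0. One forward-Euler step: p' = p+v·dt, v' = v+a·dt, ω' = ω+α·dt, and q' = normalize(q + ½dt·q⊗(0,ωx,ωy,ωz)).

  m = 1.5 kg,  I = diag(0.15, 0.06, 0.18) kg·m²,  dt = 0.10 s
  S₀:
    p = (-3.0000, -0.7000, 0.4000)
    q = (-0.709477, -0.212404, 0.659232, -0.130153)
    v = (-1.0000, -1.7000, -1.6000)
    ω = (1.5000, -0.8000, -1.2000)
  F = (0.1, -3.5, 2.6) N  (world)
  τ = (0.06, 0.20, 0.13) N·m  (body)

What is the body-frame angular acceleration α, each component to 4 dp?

gyro term ω×Iω = (0.1152, 0.0540, 0.1080)
angular accel α = (-0.3680, 2.4333, 0.1222)

α = (-0.3680, 2.4333, 0.1222)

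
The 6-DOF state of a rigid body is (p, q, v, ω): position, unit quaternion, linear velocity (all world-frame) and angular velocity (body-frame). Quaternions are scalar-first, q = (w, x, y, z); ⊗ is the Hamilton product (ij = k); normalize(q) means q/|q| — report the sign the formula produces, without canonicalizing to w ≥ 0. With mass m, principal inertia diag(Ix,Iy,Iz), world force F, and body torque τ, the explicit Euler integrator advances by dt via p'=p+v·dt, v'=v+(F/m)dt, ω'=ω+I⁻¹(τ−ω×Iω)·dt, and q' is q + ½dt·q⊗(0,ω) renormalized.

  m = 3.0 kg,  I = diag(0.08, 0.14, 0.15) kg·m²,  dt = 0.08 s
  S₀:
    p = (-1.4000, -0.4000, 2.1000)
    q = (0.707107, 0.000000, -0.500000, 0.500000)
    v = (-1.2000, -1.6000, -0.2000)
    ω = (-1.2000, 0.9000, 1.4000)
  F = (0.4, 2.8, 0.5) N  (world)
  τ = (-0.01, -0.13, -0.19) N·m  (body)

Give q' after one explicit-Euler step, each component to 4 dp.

q' = (0.6948, -0.0797, -0.4969, 0.5139)

2q̇ = q⊗(0,ω) = (-0.2500000, -1.9985284, 0.0363963, 0.3899498)
q + ½dt·q⊗(0,ω), renormalized = (0.6948, -0.0797, -0.4969, 0.5139)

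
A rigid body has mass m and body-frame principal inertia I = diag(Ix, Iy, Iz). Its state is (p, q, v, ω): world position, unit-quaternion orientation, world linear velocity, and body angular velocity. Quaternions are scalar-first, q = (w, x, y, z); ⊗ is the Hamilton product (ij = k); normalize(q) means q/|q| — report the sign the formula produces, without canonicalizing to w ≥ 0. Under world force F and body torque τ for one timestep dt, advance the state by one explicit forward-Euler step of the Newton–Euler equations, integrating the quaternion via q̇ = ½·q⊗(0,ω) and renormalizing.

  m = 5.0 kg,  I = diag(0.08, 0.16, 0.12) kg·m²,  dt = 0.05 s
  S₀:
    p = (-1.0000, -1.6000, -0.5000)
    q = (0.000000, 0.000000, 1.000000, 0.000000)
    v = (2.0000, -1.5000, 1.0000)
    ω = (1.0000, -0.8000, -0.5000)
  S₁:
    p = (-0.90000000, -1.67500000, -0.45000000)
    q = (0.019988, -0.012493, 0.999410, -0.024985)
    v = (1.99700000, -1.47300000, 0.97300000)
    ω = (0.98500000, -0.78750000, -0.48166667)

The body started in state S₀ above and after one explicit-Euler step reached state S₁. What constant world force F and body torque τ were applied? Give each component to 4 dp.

v₁ − v₀ = (-0.00300000, 0.02700000, -0.02700000)
F = m·Δv/dt = (-0.3000, 2.7000, -2.7000)
ω₁ − ω₀ = (-0.01500000, 0.01250000, 0.01833333)
I·α + gyro = (-0.0400, 0.0600, -0.0200)

F = (-0.3000, 2.7000, -2.7000)
τ = (-0.0400, 0.0600, -0.0200)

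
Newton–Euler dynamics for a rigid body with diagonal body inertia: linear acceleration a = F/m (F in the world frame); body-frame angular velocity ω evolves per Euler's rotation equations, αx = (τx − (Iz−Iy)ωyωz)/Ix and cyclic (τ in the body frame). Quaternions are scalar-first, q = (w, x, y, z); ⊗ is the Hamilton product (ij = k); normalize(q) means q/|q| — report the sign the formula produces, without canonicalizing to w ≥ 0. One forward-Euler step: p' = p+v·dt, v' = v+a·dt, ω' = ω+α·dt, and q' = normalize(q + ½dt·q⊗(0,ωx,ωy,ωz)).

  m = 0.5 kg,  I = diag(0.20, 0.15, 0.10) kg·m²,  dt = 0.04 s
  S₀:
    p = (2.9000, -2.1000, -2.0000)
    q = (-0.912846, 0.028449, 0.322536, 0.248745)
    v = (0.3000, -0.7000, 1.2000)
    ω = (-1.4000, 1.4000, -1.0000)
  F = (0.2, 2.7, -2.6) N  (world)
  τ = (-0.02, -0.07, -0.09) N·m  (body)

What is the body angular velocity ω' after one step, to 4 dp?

ω×(Iω) gyroscopic = (0.0700, 0.1400, 0.0980)
angular accel α = (-0.4500, -1.4000, -1.8800)
ω' = ω + α·dt = (-1.4180, 1.3440, -1.0752)

ω' = (-1.4180, 1.3440, -1.0752)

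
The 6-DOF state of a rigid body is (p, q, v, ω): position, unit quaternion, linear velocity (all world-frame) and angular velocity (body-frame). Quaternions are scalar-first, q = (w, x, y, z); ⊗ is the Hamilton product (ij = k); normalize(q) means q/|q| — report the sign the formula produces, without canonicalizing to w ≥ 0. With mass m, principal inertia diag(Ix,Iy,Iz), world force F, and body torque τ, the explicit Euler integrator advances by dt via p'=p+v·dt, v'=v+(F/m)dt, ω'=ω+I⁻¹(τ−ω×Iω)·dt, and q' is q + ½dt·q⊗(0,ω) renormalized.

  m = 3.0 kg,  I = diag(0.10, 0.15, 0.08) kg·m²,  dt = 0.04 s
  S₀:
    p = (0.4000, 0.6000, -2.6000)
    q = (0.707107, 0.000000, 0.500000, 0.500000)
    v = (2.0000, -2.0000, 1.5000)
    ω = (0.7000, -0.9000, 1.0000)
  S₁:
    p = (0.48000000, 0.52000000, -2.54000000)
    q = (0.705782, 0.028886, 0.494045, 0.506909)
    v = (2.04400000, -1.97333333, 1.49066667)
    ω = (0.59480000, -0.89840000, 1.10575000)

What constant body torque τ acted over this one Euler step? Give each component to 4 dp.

τ = (-0.2000, 0.0200, 0.1800)

ω₁ − ω₀ = (-0.10520000, 0.00160000, 0.10575000)
applied torque τ = (-0.2000, 0.0200, 0.1800)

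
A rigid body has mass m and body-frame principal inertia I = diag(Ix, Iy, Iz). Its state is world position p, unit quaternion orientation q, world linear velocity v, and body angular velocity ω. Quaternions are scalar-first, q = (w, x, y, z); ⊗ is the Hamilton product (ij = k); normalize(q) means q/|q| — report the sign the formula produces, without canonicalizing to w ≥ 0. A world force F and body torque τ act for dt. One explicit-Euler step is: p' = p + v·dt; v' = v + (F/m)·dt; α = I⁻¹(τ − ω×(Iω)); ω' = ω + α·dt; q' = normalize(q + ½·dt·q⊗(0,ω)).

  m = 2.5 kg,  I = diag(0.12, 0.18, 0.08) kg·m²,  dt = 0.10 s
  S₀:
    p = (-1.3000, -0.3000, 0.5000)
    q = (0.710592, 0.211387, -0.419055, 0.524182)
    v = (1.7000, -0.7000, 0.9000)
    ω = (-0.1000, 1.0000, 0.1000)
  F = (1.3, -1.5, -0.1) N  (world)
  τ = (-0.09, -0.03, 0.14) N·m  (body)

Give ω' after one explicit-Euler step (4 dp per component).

ω' = (-0.1667, 0.9836, 0.2825)

precession coupling ω×(Iω) = (-0.0100, -0.0004, -0.0060)
(τ − ω×Iω)/I = (-0.6667, -0.1644, 1.8250)
ω + α·dt = (-0.1667, 0.9836, 0.2825)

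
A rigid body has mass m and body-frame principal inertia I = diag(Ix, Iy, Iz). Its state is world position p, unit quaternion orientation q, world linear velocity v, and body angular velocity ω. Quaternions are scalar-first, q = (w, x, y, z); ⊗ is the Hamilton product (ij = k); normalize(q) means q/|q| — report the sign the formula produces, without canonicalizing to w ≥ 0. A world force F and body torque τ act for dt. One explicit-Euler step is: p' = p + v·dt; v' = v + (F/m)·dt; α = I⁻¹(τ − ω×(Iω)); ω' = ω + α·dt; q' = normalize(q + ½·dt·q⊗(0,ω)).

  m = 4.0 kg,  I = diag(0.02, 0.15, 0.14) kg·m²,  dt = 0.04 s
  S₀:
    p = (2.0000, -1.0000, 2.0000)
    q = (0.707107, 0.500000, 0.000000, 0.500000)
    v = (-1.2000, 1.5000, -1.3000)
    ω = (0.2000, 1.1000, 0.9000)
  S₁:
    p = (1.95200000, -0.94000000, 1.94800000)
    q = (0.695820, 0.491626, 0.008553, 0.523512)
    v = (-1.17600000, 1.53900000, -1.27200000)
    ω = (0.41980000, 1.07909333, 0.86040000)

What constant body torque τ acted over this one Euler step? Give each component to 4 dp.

rate change Δω = (0.21980000, -0.02090667, -0.03960000)
precession coupling = (-0.0099, -0.0216, 0.0286)
τ = I·(Δω/dt) + ω₀×(Iω₀) = (0.1000, -0.1000, -0.1100)

τ = (0.1000, -0.1000, -0.1100)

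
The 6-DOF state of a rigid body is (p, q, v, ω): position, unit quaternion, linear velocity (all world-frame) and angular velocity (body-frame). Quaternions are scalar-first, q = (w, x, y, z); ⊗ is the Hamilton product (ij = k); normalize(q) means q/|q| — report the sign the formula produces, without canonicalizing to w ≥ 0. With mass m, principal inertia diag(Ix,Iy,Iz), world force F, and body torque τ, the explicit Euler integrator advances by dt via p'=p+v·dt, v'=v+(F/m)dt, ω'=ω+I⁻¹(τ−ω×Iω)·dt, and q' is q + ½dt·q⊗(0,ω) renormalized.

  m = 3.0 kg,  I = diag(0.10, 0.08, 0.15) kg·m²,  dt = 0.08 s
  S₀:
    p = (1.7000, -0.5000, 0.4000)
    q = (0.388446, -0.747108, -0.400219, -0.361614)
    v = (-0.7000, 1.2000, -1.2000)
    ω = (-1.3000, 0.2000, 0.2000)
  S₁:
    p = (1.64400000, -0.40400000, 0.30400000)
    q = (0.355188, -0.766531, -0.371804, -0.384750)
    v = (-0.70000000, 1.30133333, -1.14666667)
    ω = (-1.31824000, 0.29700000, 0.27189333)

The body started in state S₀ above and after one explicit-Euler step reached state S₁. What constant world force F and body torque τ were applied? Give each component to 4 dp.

Δv = v₁−v₀ = (0.00000000, 0.10133333, 0.05333333)
m·(v₁−v₀)/dt = (0.0000, 3.8000, 2.0000)
rate change Δω = (-0.01824000, 0.09700000, 0.07189333)
ω₀×(Iω₀) = (0.0028, 0.0130, 0.0052)
applied torque τ = (-0.0200, 0.1100, 0.1400)

F = (0.0000, 3.8000, 2.0000)
τ = (-0.0200, 0.1100, 0.1400)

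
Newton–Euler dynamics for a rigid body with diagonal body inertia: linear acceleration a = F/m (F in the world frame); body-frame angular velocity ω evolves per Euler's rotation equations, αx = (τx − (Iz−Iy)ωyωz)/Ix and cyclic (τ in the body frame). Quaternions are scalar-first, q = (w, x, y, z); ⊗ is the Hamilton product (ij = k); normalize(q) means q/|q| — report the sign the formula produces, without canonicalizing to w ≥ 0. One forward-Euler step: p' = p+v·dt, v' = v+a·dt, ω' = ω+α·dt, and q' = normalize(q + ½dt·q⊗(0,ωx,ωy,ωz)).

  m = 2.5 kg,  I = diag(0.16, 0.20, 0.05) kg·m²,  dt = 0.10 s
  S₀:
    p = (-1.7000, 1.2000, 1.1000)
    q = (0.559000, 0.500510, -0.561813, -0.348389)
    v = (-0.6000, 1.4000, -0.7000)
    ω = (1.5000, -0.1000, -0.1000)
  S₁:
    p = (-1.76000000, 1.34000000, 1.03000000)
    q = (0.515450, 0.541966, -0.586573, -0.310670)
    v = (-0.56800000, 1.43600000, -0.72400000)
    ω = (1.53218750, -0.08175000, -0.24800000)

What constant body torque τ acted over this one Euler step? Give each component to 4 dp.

rate change Δω = (0.03218750, 0.01825000, -0.14800000)
precession coupling = (-0.0015, -0.0165, -0.0060)
τ = I·(Δω/dt) + ω₀×(Iω₀) = (0.0500, 0.0200, -0.0800)

τ = (0.0500, 0.0200, -0.0800)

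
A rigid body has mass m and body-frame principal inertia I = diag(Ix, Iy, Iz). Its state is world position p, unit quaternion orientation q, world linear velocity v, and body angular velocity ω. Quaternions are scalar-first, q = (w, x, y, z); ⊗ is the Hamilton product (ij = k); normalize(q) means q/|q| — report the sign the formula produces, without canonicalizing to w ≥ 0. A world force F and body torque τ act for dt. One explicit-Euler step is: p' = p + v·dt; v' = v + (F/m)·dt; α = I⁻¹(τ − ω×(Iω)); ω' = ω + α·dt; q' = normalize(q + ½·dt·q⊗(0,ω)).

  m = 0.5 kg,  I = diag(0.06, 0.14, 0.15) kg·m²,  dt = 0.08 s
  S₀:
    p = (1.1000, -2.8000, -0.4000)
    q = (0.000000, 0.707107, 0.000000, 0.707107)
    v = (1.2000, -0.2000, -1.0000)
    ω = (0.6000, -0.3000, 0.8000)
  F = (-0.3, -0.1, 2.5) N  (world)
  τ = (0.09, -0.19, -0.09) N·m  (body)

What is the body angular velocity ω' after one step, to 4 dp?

precession coupling ω×(Iω) = (-0.0024, -0.0432, -0.0144)
α = I⁻¹(τ − ω×Iω) = (1.5400, -1.0486, -0.5040)
new body rate ω' = (0.7232, -0.3839, 0.7597)

ω' = (0.7232, -0.3839, 0.7597)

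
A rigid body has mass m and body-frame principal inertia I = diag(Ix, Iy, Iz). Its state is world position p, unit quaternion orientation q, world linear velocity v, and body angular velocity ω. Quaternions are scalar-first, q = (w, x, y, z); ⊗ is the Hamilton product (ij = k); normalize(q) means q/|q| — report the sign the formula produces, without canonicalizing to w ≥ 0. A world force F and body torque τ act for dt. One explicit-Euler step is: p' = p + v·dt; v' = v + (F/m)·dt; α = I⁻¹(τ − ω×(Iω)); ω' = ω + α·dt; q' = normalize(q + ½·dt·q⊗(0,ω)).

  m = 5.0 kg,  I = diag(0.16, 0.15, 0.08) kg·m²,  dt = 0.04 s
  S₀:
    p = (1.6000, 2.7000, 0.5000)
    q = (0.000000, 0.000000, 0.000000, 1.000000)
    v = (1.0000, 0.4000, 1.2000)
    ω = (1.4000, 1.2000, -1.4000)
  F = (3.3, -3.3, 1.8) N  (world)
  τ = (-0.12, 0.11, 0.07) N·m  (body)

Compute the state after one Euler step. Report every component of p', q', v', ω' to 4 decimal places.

gyro term ω×Iω = (0.1176, -0.1568, -0.0168)
(τ − ω×Iω)/I = (-1.4850, 1.7787, 1.0850)
new body rate ω' = (1.3406, 1.2711, -1.3566)
2q̇ = q⊗(0,ω) = (1.4000000, -1.2000000, 1.4000000, 0.0000000)
q' = normalize(q + ½dt·q⊗(0,ω)) = (0.0280, -0.0240, 0.0280, 0.9989)
p' = p + v·dt = (1.6400, 2.7160, 0.5480)
v' = v + a·dt = (1.0264, 0.3736, 1.2144)

p' = (1.6400, 2.7160, 0.5480)
q' = (0.0280, -0.0240, 0.0280, 0.9989)
v' = (1.0264, 0.3736, 1.2144)
ω' = (1.3406, 1.2711, -1.3566)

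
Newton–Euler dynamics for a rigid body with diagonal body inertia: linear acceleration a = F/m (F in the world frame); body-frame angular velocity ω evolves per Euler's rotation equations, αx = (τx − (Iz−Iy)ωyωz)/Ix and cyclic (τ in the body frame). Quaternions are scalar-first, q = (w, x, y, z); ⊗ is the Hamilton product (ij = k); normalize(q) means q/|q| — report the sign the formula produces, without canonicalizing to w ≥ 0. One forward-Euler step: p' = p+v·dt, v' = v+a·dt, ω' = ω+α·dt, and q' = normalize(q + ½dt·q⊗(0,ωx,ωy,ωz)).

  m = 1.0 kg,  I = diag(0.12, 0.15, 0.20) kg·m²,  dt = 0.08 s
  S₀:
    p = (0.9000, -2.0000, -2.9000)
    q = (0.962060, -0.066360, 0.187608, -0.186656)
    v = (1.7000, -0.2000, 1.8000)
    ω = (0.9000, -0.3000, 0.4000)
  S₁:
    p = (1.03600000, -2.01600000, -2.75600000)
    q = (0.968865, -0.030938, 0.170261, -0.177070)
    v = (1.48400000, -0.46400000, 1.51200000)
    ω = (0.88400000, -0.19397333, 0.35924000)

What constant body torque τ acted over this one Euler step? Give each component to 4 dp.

Δω = ω₁−ω₀ = (-0.01600000, 0.10602667, -0.04076000)
τ = I·(Δω/dt) + ω₀×(Iω₀) = (-0.0300, 0.1700, -0.1100)

τ = (-0.0300, 0.1700, -0.1100)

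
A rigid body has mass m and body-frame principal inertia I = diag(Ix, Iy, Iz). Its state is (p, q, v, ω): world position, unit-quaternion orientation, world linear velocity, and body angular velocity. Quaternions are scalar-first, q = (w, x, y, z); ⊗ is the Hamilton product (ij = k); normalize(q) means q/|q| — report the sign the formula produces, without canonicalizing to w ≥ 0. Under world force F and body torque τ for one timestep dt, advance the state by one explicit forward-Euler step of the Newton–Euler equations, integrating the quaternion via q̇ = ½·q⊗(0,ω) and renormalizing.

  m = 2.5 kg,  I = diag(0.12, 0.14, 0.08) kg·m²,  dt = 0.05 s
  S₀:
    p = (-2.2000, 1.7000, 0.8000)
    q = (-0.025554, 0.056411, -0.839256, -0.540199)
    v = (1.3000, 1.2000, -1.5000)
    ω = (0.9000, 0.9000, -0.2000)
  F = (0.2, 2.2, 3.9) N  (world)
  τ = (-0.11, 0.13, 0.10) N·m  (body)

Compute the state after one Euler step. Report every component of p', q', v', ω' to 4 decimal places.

p' = (-2.1350, 1.7600, 0.7250)
q' = (-0.0106, 0.0721, -0.8513, -0.5196)
v' = (1.3040, 1.2440, -1.4220)
ω' = (0.8497, 0.9490, -0.1476)

angular accel α = (-1.0067, 0.9800, 1.0475)
ω + α·dt = (0.8497, 0.9490, -0.1476)
q⊗(0,ω) = (0.5965207, 0.6310317, -0.4978955, 0.8112111)
updated quaternion q' = (-0.0106, 0.0721, -0.8513, -0.5196)
p + v·dt = (-2.1350, 1.7600, 0.7250)
new velocity v' = (1.3040, 1.2440, -1.4220)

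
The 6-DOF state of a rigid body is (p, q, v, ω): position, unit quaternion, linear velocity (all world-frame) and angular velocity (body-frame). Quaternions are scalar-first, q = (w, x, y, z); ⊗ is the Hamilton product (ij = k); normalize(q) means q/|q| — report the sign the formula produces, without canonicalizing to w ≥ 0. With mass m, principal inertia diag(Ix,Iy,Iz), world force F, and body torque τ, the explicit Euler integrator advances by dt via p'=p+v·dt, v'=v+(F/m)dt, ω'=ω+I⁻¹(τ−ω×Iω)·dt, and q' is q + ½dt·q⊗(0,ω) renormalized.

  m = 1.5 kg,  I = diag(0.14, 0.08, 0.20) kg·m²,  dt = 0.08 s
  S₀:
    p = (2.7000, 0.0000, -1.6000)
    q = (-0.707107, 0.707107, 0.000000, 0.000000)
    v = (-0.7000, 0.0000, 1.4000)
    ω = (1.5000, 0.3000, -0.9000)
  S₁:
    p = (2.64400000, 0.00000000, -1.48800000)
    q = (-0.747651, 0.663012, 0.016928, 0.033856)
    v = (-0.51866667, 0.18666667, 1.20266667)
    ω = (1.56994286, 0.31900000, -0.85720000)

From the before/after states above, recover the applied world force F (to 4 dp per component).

velocity change Δv = (0.18133333, 0.18666667, -0.19733333)
F = m·Δv/dt = (3.4000, 3.5000, -3.7000)

F = (3.4000, 3.5000, -3.7000)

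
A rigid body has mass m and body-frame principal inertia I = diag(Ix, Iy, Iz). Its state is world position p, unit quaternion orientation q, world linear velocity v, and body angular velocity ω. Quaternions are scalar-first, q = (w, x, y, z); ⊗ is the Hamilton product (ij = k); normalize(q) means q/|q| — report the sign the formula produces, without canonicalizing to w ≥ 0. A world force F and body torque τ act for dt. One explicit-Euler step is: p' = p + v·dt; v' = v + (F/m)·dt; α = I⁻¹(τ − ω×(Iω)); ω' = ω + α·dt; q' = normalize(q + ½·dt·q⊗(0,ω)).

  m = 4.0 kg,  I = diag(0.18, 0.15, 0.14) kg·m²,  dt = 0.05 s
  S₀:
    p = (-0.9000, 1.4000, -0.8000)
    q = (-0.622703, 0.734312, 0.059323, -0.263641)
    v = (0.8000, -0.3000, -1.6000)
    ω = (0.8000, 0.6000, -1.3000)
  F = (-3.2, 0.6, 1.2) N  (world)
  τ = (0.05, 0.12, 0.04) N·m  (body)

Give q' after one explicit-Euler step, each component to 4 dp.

q⊗(0,ω) = (-0.9657767, -0.4170977, 0.3700710, 1.2026427)
q' = normalize(q + ½dt·q⊗(0,ω)) = (-0.6463, 0.7233, 0.0685, -0.2334)

q' = (-0.6463, 0.7233, 0.0685, -0.2334)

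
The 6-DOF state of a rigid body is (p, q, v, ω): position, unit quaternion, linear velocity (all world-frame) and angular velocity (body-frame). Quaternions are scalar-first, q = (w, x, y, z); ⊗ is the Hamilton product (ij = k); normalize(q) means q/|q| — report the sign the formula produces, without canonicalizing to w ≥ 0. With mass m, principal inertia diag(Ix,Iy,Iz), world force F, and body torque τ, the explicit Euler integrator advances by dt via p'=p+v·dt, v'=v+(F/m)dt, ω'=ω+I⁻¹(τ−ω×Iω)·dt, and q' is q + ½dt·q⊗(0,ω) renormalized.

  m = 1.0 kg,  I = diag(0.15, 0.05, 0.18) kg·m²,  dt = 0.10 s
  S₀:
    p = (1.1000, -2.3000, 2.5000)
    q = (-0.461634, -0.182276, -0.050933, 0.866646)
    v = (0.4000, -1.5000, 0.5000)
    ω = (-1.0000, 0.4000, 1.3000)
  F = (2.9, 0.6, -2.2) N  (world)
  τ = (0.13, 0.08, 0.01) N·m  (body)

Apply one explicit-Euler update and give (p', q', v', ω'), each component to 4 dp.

ω×(Iω) gyroscopic = (0.0676, 0.0390, 0.0400)
angular accel α = (0.4160, 0.8200, -0.1667)
ω + α·dt = (-0.9584, 0.4820, 1.2833)
2q̇ = q⊗(0,ω) = (-1.2885426, 0.0487627, -0.8143408, -0.7239676)
q + ½dt·q⊗(0,ω), renormalized = (-0.5242, -0.1792, -0.0913, 0.8275)
a = F/m = (2.9000, 0.6000, -2.2000)
new position p' = (1.1400, -2.4500, 2.5500)
new velocity v' = (0.6900, -1.4400, 0.2800)

p' = (1.1400, -2.4500, 2.5500)
q' = (-0.5242, -0.1792, -0.0913, 0.8275)
v' = (0.6900, -1.4400, 0.2800)
ω' = (-0.9584, 0.4820, 1.2833)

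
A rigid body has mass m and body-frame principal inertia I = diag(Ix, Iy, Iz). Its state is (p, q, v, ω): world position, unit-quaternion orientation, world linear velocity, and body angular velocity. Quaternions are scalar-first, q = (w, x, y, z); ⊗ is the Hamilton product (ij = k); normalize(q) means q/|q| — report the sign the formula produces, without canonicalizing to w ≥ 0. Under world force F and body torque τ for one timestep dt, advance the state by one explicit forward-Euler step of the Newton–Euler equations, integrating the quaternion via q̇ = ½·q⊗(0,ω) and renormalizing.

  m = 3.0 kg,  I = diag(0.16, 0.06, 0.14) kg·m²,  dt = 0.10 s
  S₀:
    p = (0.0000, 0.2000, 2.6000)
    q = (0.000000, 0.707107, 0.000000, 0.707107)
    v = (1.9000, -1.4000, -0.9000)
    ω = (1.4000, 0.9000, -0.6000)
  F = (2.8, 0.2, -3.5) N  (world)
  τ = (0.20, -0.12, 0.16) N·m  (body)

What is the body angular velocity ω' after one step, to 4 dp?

ω' = (1.5520, 0.7280, -0.3957)

(τ − ω×Iω)/I = (1.5200, -1.7200, 2.0429)
ω' = ω + α·dt = (1.5520, 0.7280, -0.3957)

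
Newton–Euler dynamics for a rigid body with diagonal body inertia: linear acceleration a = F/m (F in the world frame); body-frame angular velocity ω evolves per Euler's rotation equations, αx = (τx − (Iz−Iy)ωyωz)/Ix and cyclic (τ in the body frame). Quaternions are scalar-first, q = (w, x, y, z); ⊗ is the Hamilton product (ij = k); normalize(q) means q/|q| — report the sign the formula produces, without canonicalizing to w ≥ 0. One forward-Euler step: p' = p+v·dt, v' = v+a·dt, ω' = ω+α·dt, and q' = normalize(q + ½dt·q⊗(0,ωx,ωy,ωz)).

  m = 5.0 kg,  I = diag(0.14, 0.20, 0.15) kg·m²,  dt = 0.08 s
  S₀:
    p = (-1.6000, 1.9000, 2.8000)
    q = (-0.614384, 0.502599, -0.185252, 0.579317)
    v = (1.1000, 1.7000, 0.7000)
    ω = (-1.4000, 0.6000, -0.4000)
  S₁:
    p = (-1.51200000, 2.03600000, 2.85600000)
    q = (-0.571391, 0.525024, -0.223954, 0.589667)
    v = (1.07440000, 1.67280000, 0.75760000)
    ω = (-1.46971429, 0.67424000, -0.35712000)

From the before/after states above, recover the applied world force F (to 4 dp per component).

F = (-1.6000, -1.7000, 3.6000)

velocity change Δv = (-0.02560000, -0.02720000, 0.05760000)
m·(v₁−v₀)/dt = (-1.6000, -1.7000, 3.6000)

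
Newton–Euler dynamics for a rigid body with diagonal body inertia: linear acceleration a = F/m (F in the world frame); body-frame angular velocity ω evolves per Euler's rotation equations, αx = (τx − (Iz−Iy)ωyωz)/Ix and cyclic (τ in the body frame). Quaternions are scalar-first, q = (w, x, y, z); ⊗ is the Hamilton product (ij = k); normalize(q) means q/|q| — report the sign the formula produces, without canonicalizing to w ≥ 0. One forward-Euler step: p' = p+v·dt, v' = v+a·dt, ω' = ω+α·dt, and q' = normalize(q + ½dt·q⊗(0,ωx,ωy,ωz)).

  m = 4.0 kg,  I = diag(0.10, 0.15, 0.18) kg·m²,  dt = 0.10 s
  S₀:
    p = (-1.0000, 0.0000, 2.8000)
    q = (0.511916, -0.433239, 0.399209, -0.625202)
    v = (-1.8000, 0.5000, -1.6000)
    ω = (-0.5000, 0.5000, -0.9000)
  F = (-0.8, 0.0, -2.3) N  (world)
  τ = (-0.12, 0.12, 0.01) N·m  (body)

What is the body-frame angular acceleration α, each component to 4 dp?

α = (-1.0650, 1.0400, 0.1250)

precession coupling ω×(Iω) = (-0.0135, -0.0360, -0.0125)
α = I⁻¹(τ − ω×Iω) = (-1.0650, 1.0400, 0.1250)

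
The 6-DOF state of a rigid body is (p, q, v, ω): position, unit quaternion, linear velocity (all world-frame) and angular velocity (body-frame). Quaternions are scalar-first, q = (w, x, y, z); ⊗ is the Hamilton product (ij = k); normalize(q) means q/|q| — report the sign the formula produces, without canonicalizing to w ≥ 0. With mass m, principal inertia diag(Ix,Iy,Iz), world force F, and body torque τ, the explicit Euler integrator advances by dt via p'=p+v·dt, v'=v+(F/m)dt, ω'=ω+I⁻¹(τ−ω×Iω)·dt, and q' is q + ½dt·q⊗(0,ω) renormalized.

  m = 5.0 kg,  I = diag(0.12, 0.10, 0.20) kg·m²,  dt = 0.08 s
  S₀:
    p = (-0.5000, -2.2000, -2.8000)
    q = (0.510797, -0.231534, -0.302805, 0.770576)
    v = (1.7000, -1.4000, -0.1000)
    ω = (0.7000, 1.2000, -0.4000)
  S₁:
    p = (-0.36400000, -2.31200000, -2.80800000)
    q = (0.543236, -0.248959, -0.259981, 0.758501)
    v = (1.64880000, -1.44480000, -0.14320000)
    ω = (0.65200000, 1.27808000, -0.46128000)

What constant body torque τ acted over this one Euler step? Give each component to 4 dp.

ω₁ − ω₀ = (-0.04800000, 0.07808000, -0.06128000)
ω₀×(Iω₀) = (-0.0480, 0.0224, -0.0168)
applied torque τ = (-0.1200, 0.1200, -0.1700)

τ = (-0.1200, 0.1200, -0.1700)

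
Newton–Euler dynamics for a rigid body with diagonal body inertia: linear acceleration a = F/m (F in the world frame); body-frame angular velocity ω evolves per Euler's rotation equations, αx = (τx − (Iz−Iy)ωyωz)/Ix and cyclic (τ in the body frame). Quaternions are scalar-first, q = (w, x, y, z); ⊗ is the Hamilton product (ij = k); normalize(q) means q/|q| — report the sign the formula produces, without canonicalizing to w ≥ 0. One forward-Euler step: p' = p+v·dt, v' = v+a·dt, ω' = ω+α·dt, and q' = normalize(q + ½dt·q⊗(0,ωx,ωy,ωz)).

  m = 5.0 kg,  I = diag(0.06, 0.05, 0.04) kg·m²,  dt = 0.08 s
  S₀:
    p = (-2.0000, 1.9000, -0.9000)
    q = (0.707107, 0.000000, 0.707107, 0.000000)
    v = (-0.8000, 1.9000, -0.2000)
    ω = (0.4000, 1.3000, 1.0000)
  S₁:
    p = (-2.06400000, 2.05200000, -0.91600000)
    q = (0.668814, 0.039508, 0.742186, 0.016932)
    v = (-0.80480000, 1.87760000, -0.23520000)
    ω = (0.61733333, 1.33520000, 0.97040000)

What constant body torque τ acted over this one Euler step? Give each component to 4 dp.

τ = (0.1500, 0.0300, -0.0200)

rate change Δω = (0.21733333, 0.03520000, -0.02960000)
gyro term ω₀×Iω₀ = (-0.0130, 0.0080, -0.0052)
τ = I·(Δω/dt) + ω₀×(Iω₀) = (0.1500, 0.0300, -0.0200)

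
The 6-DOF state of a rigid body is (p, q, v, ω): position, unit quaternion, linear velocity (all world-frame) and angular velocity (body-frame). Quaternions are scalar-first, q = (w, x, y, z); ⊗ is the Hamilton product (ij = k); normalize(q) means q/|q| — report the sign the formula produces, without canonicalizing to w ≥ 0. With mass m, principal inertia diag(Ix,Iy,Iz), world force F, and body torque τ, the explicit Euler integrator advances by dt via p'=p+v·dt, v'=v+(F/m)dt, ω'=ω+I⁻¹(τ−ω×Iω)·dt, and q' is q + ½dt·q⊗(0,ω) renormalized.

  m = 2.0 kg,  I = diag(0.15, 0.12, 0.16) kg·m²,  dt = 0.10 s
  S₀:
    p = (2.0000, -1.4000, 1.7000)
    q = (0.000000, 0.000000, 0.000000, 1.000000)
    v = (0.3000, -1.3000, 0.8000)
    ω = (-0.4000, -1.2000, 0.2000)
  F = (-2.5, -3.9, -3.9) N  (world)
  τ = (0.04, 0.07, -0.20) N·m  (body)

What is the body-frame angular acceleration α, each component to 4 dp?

ω×(Iω) gyroscopic = (-0.0096, 0.0008, -0.0144)
angular accel α = (0.3307, 0.5767, -1.1600)

α = (0.3307, 0.5767, -1.1600)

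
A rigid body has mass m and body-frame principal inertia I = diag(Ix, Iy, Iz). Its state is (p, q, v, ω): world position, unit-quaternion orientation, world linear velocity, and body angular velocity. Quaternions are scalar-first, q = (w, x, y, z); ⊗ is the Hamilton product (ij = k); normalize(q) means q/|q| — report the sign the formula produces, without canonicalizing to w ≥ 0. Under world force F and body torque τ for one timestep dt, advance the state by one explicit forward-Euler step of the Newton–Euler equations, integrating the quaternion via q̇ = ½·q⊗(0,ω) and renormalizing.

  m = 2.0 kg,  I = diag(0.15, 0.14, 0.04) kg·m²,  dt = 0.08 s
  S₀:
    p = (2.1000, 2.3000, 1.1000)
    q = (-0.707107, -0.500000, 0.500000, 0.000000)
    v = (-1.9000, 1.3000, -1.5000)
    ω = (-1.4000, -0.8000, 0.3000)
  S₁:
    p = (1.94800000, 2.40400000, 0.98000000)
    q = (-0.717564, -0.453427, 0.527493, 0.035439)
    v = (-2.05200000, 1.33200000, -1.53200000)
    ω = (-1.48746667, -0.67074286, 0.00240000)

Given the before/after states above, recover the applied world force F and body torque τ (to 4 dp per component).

ω₁ − ω₀ = (-0.08746667, 0.12925714, -0.29760000)
applied torque τ = (-0.1400, 0.1800, -0.1600)
velocity change Δv = (-0.15200000, 0.03200000, -0.03200000)
m·(v₁−v₀)/dt = (-3.8000, 0.8000, -0.8000)

F = (-3.8000, 0.8000, -0.8000)
τ = (-0.1400, 0.1800, -0.1600)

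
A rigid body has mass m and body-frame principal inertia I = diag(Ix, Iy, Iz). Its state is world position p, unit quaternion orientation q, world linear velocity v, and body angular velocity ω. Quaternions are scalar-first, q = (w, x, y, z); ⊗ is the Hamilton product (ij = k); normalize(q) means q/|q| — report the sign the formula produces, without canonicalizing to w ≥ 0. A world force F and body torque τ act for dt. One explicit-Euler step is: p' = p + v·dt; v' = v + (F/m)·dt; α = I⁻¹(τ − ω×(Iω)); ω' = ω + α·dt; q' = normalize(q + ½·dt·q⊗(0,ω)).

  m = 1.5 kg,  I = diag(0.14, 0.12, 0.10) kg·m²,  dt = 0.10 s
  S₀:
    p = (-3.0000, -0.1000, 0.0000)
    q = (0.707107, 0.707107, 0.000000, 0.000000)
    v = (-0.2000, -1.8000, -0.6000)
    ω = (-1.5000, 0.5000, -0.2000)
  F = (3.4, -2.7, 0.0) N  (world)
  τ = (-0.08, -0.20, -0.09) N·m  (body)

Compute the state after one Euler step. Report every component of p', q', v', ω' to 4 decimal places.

p' = (-3.0200, -0.2800, -0.0600)
q' = (0.7577, 0.6520, 0.0247, 0.0106)
v' = (0.0267, -1.9800, -0.6000)
ω' = (-1.5586, 0.3233, -0.3050)

gyro term ω×Iω = (0.0020, 0.0120, 0.0150)
angular accel α = (-0.5857, -1.7667, -1.0500)
ω' = ω + α·dt = (-1.5586, 0.3233, -0.3050)
2q̇ = q⊗(0,ω) = (1.0606605, -1.0606605, 0.4949749, 0.2121321)
q' = normalize(q + ½dt·q⊗(0,ω)) = (0.7577, 0.6520, 0.0247, 0.0106)
linear accel F/m = (2.2667, -1.8000, 0.0000)
p + v·dt = (-3.0200, -0.2800, -0.0600)
v + (F/m)dt = (0.0267, -1.9800, -0.6000)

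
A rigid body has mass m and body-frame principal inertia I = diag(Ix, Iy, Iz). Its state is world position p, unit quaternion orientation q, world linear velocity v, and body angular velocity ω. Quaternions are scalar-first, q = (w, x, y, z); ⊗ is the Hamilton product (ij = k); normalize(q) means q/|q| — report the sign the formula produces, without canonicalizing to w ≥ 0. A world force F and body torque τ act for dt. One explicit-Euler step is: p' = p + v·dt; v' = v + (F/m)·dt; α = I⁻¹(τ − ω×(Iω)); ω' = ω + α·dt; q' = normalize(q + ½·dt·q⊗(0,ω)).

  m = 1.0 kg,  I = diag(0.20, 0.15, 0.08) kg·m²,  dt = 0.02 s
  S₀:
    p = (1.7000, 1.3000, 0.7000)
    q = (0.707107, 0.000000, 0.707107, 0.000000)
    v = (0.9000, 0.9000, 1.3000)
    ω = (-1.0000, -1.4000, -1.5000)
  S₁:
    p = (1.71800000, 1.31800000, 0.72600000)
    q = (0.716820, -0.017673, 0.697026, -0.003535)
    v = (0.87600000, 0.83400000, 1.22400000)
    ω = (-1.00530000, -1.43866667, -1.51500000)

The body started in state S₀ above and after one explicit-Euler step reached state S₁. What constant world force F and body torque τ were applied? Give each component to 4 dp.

F = (-1.2000, -3.3000, -3.8000)
τ = (-0.2000, -0.1100, -0.1300)

rate change Δω = (-0.00530000, -0.03866667, -0.01500000)
precession coupling = (-0.1470, 0.1800, -0.0700)
I·α + gyro = (-0.2000, -0.1100, -0.1300)
v₁ − v₀ = (-0.02400000, -0.06600000, -0.07600000)
m·(v₁−v₀)/dt = (-1.2000, -3.3000, -3.8000)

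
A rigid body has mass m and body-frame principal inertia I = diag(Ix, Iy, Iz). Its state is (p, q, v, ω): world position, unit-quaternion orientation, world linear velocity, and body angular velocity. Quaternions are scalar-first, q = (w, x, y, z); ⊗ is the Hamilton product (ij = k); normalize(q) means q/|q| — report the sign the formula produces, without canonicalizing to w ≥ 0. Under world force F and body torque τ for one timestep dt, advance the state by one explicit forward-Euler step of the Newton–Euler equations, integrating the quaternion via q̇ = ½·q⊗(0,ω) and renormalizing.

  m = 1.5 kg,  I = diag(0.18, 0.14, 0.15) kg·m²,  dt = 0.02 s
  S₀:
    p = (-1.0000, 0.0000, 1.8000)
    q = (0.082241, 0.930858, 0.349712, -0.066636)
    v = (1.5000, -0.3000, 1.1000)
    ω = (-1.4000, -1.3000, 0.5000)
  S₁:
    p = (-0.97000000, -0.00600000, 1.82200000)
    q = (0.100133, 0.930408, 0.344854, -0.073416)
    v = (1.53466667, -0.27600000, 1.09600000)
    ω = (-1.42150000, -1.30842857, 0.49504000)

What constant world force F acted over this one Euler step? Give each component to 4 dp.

velocity change Δv = (0.03466667, 0.02400000, -0.00400000)
F = m·Δv/dt = (2.6000, 1.8000, -0.3000)

F = (2.6000, 1.8000, -0.3000)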